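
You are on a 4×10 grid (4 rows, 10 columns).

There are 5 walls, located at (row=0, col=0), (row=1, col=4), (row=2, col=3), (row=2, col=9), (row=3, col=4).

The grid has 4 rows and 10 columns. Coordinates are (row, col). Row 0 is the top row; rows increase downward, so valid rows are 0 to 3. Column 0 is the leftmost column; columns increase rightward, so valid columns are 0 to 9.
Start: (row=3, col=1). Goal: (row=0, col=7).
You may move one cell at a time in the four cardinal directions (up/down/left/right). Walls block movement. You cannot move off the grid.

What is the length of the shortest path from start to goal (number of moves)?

Answer: Shortest path length: 9

Derivation:
BFS from (row=3, col=1) until reaching (row=0, col=7):
  Distance 0: (row=3, col=1)
  Distance 1: (row=2, col=1), (row=3, col=0), (row=3, col=2)
  Distance 2: (row=1, col=1), (row=2, col=0), (row=2, col=2), (row=3, col=3)
  Distance 3: (row=0, col=1), (row=1, col=0), (row=1, col=2)
  Distance 4: (row=0, col=2), (row=1, col=3)
  Distance 5: (row=0, col=3)
  Distance 6: (row=0, col=4)
  Distance 7: (row=0, col=5)
  Distance 8: (row=0, col=6), (row=1, col=5)
  Distance 9: (row=0, col=7), (row=1, col=6), (row=2, col=5)  <- goal reached here
One shortest path (9 moves): (row=3, col=1) -> (row=3, col=2) -> (row=2, col=2) -> (row=1, col=2) -> (row=1, col=3) -> (row=0, col=3) -> (row=0, col=4) -> (row=0, col=5) -> (row=0, col=6) -> (row=0, col=7)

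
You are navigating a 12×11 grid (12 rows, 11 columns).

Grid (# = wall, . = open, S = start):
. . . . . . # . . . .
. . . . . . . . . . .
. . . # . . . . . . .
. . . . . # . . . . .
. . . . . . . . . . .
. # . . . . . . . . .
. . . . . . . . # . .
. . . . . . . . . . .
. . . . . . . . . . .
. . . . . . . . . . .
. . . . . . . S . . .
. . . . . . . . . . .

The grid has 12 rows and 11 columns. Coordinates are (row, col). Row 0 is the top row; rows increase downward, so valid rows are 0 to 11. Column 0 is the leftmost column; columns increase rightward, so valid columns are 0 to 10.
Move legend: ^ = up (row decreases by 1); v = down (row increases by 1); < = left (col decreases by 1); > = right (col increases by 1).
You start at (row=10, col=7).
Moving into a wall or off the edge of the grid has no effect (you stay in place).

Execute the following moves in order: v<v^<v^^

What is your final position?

Answer: Final position: (row=9, col=5)

Derivation:
Start: (row=10, col=7)
  v (down): (row=10, col=7) -> (row=11, col=7)
  < (left): (row=11, col=7) -> (row=11, col=6)
  v (down): blocked, stay at (row=11, col=6)
  ^ (up): (row=11, col=6) -> (row=10, col=6)
  < (left): (row=10, col=6) -> (row=10, col=5)
  v (down): (row=10, col=5) -> (row=11, col=5)
  ^ (up): (row=11, col=5) -> (row=10, col=5)
  ^ (up): (row=10, col=5) -> (row=9, col=5)
Final: (row=9, col=5)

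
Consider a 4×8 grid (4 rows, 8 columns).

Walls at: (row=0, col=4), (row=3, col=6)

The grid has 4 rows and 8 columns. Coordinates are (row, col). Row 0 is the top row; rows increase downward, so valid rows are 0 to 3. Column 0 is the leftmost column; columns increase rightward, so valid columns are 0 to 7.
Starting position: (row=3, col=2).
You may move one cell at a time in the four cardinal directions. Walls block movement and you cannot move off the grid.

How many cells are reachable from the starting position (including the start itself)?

Answer: Reachable cells: 30

Derivation:
BFS flood-fill from (row=3, col=2):
  Distance 0: (row=3, col=2)
  Distance 1: (row=2, col=2), (row=3, col=1), (row=3, col=3)
  Distance 2: (row=1, col=2), (row=2, col=1), (row=2, col=3), (row=3, col=0), (row=3, col=4)
  Distance 3: (row=0, col=2), (row=1, col=1), (row=1, col=3), (row=2, col=0), (row=2, col=4), (row=3, col=5)
  Distance 4: (row=0, col=1), (row=0, col=3), (row=1, col=0), (row=1, col=4), (row=2, col=5)
  Distance 5: (row=0, col=0), (row=1, col=5), (row=2, col=6)
  Distance 6: (row=0, col=5), (row=1, col=6), (row=2, col=7)
  Distance 7: (row=0, col=6), (row=1, col=7), (row=3, col=7)
  Distance 8: (row=0, col=7)
Total reachable: 30 (grid has 30 open cells total)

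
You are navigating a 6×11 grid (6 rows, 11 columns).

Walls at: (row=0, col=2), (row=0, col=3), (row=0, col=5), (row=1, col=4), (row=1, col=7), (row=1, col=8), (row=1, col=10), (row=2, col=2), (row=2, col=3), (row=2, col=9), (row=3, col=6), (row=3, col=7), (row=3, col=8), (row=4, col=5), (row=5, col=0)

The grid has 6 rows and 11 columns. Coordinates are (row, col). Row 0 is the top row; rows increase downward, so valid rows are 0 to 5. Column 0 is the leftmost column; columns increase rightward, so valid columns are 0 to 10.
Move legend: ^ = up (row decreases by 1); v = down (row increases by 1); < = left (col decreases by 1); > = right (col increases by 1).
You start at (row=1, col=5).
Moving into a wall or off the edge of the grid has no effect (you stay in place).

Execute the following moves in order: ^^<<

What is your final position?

Start: (row=1, col=5)
  ^ (up): blocked, stay at (row=1, col=5)
  ^ (up): blocked, stay at (row=1, col=5)
  < (left): blocked, stay at (row=1, col=5)
  < (left): blocked, stay at (row=1, col=5)
Final: (row=1, col=5)

Answer: Final position: (row=1, col=5)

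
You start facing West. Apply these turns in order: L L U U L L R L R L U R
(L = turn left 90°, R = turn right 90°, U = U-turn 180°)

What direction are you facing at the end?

Answer: Final heading: South

Derivation:
Start: West
  L (left (90° counter-clockwise)) -> South
  L (left (90° counter-clockwise)) -> East
  U (U-turn (180°)) -> West
  U (U-turn (180°)) -> East
  L (left (90° counter-clockwise)) -> North
  L (left (90° counter-clockwise)) -> West
  R (right (90° clockwise)) -> North
  L (left (90° counter-clockwise)) -> West
  R (right (90° clockwise)) -> North
  L (left (90° counter-clockwise)) -> West
  U (U-turn (180°)) -> East
  R (right (90° clockwise)) -> South
Final: South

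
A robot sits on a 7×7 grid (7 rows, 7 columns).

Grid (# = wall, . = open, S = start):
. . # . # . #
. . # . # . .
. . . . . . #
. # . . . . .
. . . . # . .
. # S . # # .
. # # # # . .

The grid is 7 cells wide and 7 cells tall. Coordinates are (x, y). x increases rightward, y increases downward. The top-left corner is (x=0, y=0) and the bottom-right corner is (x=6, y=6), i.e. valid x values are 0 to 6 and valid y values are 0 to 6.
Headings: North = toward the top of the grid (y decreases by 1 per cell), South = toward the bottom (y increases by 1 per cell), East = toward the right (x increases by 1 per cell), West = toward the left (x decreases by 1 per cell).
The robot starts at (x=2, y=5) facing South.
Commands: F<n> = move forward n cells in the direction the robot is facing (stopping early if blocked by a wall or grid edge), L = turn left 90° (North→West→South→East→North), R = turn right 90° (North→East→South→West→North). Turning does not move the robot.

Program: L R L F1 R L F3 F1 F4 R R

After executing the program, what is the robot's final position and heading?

Start: (x=2, y=5), facing South
  L: turn left, now facing East
  R: turn right, now facing South
  L: turn left, now facing East
  F1: move forward 1, now at (x=3, y=5)
  R: turn right, now facing South
  L: turn left, now facing East
  F3: move forward 0/3 (blocked), now at (x=3, y=5)
  F1: move forward 0/1 (blocked), now at (x=3, y=5)
  F4: move forward 0/4 (blocked), now at (x=3, y=5)
  R: turn right, now facing South
  R: turn right, now facing West
Final: (x=3, y=5), facing West

Answer: Final position: (x=3, y=5), facing West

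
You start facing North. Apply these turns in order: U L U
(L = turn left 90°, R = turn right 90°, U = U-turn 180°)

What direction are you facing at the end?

Start: North
  U (U-turn (180°)) -> South
  L (left (90° counter-clockwise)) -> East
  U (U-turn (180°)) -> West
Final: West

Answer: Final heading: West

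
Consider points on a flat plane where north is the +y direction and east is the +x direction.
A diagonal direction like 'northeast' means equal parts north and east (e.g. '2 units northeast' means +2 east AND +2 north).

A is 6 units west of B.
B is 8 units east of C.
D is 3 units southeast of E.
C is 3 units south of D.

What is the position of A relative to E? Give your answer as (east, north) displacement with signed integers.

Answer: A is at (east=5, north=-6) relative to E.

Derivation:
Place E at the origin (east=0, north=0).
  D is 3 units southeast of E: delta (east=+3, north=-3); D at (east=3, north=-3).
  C is 3 units south of D: delta (east=+0, north=-3); C at (east=3, north=-6).
  B is 8 units east of C: delta (east=+8, north=+0); B at (east=11, north=-6).
  A is 6 units west of B: delta (east=-6, north=+0); A at (east=5, north=-6).
Therefore A relative to E: (east=5, north=-6).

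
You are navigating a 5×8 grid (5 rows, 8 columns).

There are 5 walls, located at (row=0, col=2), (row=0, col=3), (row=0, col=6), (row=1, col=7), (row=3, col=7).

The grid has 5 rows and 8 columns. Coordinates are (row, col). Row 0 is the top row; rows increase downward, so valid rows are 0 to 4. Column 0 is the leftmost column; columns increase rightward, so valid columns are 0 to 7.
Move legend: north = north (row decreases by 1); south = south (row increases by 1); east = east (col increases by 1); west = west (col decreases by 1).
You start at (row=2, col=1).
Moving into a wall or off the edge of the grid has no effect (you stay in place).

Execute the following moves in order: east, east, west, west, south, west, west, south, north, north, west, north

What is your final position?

Answer: Final position: (row=1, col=0)

Derivation:
Start: (row=2, col=1)
  east (east): (row=2, col=1) -> (row=2, col=2)
  east (east): (row=2, col=2) -> (row=2, col=3)
  west (west): (row=2, col=3) -> (row=2, col=2)
  west (west): (row=2, col=2) -> (row=2, col=1)
  south (south): (row=2, col=1) -> (row=3, col=1)
  west (west): (row=3, col=1) -> (row=3, col=0)
  west (west): blocked, stay at (row=3, col=0)
  south (south): (row=3, col=0) -> (row=4, col=0)
  north (north): (row=4, col=0) -> (row=3, col=0)
  north (north): (row=3, col=0) -> (row=2, col=0)
  west (west): blocked, stay at (row=2, col=0)
  north (north): (row=2, col=0) -> (row=1, col=0)
Final: (row=1, col=0)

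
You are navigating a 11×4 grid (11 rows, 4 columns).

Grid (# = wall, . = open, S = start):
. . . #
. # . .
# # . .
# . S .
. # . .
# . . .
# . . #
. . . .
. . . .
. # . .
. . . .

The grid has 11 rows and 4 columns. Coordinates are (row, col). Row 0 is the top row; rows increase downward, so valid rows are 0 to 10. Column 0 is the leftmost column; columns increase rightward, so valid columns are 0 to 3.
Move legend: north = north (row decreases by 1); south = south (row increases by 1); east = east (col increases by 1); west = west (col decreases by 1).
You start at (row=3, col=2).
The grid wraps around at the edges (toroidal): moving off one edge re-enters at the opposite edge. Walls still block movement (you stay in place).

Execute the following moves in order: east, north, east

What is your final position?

Answer: Final position: (row=2, col=3)

Derivation:
Start: (row=3, col=2)
  east (east): (row=3, col=2) -> (row=3, col=3)
  north (north): (row=3, col=3) -> (row=2, col=3)
  east (east): blocked, stay at (row=2, col=3)
Final: (row=2, col=3)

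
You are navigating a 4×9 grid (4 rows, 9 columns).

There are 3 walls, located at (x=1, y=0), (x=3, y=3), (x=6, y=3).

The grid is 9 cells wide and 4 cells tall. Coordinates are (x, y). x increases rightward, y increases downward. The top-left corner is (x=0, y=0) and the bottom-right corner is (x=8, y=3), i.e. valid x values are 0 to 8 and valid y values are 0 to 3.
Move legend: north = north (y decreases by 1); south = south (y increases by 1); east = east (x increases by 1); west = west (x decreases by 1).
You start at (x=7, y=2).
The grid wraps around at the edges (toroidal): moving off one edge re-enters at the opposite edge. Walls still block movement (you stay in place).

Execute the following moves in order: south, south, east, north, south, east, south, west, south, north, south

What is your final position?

Start: (x=7, y=2)
  south (south): (x=7, y=2) -> (x=7, y=3)
  south (south): (x=7, y=3) -> (x=7, y=0)
  east (east): (x=7, y=0) -> (x=8, y=0)
  north (north): (x=8, y=0) -> (x=8, y=3)
  south (south): (x=8, y=3) -> (x=8, y=0)
  east (east): (x=8, y=0) -> (x=0, y=0)
  south (south): (x=0, y=0) -> (x=0, y=1)
  west (west): (x=0, y=1) -> (x=8, y=1)
  south (south): (x=8, y=1) -> (x=8, y=2)
  north (north): (x=8, y=2) -> (x=8, y=1)
  south (south): (x=8, y=1) -> (x=8, y=2)
Final: (x=8, y=2)

Answer: Final position: (x=8, y=2)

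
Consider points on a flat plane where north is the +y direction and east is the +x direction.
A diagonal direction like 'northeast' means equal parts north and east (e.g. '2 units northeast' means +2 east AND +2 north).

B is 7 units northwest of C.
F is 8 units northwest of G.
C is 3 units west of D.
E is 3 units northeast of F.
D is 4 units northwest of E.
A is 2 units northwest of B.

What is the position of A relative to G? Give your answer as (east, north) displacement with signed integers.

Place G at the origin (east=0, north=0).
  F is 8 units northwest of G: delta (east=-8, north=+8); F at (east=-8, north=8).
  E is 3 units northeast of F: delta (east=+3, north=+3); E at (east=-5, north=11).
  D is 4 units northwest of E: delta (east=-4, north=+4); D at (east=-9, north=15).
  C is 3 units west of D: delta (east=-3, north=+0); C at (east=-12, north=15).
  B is 7 units northwest of C: delta (east=-7, north=+7); B at (east=-19, north=22).
  A is 2 units northwest of B: delta (east=-2, north=+2); A at (east=-21, north=24).
Therefore A relative to G: (east=-21, north=24).

Answer: A is at (east=-21, north=24) relative to G.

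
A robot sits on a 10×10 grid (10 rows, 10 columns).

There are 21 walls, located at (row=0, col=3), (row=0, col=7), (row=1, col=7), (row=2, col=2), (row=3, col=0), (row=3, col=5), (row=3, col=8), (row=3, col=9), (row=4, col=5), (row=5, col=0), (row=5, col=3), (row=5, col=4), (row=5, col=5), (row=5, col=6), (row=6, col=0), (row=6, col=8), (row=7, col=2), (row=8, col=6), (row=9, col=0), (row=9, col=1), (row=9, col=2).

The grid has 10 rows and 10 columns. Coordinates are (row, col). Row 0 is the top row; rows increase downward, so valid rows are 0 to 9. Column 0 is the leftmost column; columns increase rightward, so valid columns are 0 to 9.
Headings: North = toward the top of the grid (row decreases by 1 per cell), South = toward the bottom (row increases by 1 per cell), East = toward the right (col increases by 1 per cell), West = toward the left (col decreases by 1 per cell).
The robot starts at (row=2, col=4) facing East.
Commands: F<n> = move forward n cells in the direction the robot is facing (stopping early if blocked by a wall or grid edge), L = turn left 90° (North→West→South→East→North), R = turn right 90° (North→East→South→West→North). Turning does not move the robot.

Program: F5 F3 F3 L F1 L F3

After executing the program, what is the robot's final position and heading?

Answer: Final position: (row=1, col=8), facing West

Derivation:
Start: (row=2, col=4), facing East
  F5: move forward 5, now at (row=2, col=9)
  F3: move forward 0/3 (blocked), now at (row=2, col=9)
  F3: move forward 0/3 (blocked), now at (row=2, col=9)
  L: turn left, now facing North
  F1: move forward 1, now at (row=1, col=9)
  L: turn left, now facing West
  F3: move forward 1/3 (blocked), now at (row=1, col=8)
Final: (row=1, col=8), facing West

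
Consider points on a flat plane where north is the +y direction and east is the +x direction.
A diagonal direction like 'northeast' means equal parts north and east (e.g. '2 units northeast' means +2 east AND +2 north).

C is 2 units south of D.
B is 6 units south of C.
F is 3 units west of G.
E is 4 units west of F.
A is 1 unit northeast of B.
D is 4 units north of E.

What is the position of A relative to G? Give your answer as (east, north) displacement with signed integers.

Answer: A is at (east=-6, north=-3) relative to G.

Derivation:
Place G at the origin (east=0, north=0).
  F is 3 units west of G: delta (east=-3, north=+0); F at (east=-3, north=0).
  E is 4 units west of F: delta (east=-4, north=+0); E at (east=-7, north=0).
  D is 4 units north of E: delta (east=+0, north=+4); D at (east=-7, north=4).
  C is 2 units south of D: delta (east=+0, north=-2); C at (east=-7, north=2).
  B is 6 units south of C: delta (east=+0, north=-6); B at (east=-7, north=-4).
  A is 1 unit northeast of B: delta (east=+1, north=+1); A at (east=-6, north=-3).
Therefore A relative to G: (east=-6, north=-3).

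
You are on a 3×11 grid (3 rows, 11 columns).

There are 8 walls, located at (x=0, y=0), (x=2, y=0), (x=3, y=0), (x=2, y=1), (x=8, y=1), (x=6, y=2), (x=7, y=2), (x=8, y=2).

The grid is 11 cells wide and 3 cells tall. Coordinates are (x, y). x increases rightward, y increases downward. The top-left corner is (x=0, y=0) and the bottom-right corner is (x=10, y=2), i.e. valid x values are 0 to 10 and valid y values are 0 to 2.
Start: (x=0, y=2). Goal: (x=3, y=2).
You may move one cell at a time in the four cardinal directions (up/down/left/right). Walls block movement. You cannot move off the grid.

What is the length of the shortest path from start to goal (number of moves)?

BFS from (x=0, y=2) until reaching (x=3, y=2):
  Distance 0: (x=0, y=2)
  Distance 1: (x=0, y=1), (x=1, y=2)
  Distance 2: (x=1, y=1), (x=2, y=2)
  Distance 3: (x=1, y=0), (x=3, y=2)  <- goal reached here
One shortest path (3 moves): (x=0, y=2) -> (x=1, y=2) -> (x=2, y=2) -> (x=3, y=2)

Answer: Shortest path length: 3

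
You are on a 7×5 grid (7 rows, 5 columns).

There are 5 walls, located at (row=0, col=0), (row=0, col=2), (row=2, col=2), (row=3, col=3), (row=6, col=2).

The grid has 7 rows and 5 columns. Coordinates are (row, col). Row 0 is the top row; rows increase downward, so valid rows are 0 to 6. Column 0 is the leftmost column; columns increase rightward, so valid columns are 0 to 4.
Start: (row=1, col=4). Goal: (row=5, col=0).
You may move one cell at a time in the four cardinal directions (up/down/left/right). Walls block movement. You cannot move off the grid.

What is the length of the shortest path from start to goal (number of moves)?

Answer: Shortest path length: 8

Derivation:
BFS from (row=1, col=4) until reaching (row=5, col=0):
  Distance 0: (row=1, col=4)
  Distance 1: (row=0, col=4), (row=1, col=3), (row=2, col=4)
  Distance 2: (row=0, col=3), (row=1, col=2), (row=2, col=3), (row=3, col=4)
  Distance 3: (row=1, col=1), (row=4, col=4)
  Distance 4: (row=0, col=1), (row=1, col=0), (row=2, col=1), (row=4, col=3), (row=5, col=4)
  Distance 5: (row=2, col=0), (row=3, col=1), (row=4, col=2), (row=5, col=3), (row=6, col=4)
  Distance 6: (row=3, col=0), (row=3, col=2), (row=4, col=1), (row=5, col=2), (row=6, col=3)
  Distance 7: (row=4, col=0), (row=5, col=1)
  Distance 8: (row=5, col=0), (row=6, col=1)  <- goal reached here
One shortest path (8 moves): (row=1, col=4) -> (row=1, col=3) -> (row=1, col=2) -> (row=1, col=1) -> (row=1, col=0) -> (row=2, col=0) -> (row=3, col=0) -> (row=4, col=0) -> (row=5, col=0)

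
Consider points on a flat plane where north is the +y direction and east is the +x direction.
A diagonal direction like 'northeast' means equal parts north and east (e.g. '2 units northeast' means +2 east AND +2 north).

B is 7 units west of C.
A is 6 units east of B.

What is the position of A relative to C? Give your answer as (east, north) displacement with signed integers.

Place C at the origin (east=0, north=0).
  B is 7 units west of C: delta (east=-7, north=+0); B at (east=-7, north=0).
  A is 6 units east of B: delta (east=+6, north=+0); A at (east=-1, north=0).
Therefore A relative to C: (east=-1, north=0).

Answer: A is at (east=-1, north=0) relative to C.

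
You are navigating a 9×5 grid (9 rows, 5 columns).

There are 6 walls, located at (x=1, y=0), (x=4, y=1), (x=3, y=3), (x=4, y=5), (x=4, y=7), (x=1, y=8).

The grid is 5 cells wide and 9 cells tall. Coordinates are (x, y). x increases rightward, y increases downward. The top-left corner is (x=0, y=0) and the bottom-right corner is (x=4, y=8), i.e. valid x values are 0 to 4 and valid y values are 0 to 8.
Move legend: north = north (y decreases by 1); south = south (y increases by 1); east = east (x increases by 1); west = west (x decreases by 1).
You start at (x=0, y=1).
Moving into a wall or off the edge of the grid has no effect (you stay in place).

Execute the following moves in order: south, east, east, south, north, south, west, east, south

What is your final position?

Answer: Final position: (x=2, y=4)

Derivation:
Start: (x=0, y=1)
  south (south): (x=0, y=1) -> (x=0, y=2)
  east (east): (x=0, y=2) -> (x=1, y=2)
  east (east): (x=1, y=2) -> (x=2, y=2)
  south (south): (x=2, y=2) -> (x=2, y=3)
  north (north): (x=2, y=3) -> (x=2, y=2)
  south (south): (x=2, y=2) -> (x=2, y=3)
  west (west): (x=2, y=3) -> (x=1, y=3)
  east (east): (x=1, y=3) -> (x=2, y=3)
  south (south): (x=2, y=3) -> (x=2, y=4)
Final: (x=2, y=4)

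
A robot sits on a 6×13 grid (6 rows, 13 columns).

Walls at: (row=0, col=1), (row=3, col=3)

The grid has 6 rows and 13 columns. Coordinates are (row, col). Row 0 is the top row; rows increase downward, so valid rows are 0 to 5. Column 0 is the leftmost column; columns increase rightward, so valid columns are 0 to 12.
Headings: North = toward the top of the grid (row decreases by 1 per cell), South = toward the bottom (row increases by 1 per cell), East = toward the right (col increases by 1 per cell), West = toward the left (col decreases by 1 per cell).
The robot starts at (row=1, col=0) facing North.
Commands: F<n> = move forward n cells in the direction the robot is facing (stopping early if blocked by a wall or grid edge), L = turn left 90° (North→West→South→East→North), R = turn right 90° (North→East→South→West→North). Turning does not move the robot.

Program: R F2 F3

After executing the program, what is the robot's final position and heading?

Start: (row=1, col=0), facing North
  R: turn right, now facing East
  F2: move forward 2, now at (row=1, col=2)
  F3: move forward 3, now at (row=1, col=5)
Final: (row=1, col=5), facing East

Answer: Final position: (row=1, col=5), facing East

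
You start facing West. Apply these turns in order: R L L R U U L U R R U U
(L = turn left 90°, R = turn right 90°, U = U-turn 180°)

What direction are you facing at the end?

Start: West
  R (right (90° clockwise)) -> North
  L (left (90° counter-clockwise)) -> West
  L (left (90° counter-clockwise)) -> South
  R (right (90° clockwise)) -> West
  U (U-turn (180°)) -> East
  U (U-turn (180°)) -> West
  L (left (90° counter-clockwise)) -> South
  U (U-turn (180°)) -> North
  R (right (90° clockwise)) -> East
  R (right (90° clockwise)) -> South
  U (U-turn (180°)) -> North
  U (U-turn (180°)) -> South
Final: South

Answer: Final heading: South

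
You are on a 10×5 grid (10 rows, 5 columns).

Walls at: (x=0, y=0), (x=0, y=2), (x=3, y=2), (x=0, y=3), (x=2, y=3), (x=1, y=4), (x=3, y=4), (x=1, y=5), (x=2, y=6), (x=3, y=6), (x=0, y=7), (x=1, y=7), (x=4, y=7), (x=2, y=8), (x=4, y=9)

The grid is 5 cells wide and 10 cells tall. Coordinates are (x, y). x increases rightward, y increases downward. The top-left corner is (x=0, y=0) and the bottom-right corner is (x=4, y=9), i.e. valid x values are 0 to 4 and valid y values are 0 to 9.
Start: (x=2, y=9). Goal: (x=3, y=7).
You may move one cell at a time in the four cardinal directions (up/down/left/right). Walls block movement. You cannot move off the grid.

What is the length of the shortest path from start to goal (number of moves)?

Answer: Shortest path length: 3

Derivation:
BFS from (x=2, y=9) until reaching (x=3, y=7):
  Distance 0: (x=2, y=9)
  Distance 1: (x=1, y=9), (x=3, y=9)
  Distance 2: (x=1, y=8), (x=3, y=8), (x=0, y=9)
  Distance 3: (x=3, y=7), (x=0, y=8), (x=4, y=8)  <- goal reached here
One shortest path (3 moves): (x=2, y=9) -> (x=3, y=9) -> (x=3, y=8) -> (x=3, y=7)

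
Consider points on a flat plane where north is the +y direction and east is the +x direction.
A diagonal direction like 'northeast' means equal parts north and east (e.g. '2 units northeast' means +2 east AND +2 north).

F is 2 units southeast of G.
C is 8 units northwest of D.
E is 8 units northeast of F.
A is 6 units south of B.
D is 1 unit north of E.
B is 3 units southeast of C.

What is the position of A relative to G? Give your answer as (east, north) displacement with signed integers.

Place G at the origin (east=0, north=0).
  F is 2 units southeast of G: delta (east=+2, north=-2); F at (east=2, north=-2).
  E is 8 units northeast of F: delta (east=+8, north=+8); E at (east=10, north=6).
  D is 1 unit north of E: delta (east=+0, north=+1); D at (east=10, north=7).
  C is 8 units northwest of D: delta (east=-8, north=+8); C at (east=2, north=15).
  B is 3 units southeast of C: delta (east=+3, north=-3); B at (east=5, north=12).
  A is 6 units south of B: delta (east=+0, north=-6); A at (east=5, north=6).
Therefore A relative to G: (east=5, north=6).

Answer: A is at (east=5, north=6) relative to G.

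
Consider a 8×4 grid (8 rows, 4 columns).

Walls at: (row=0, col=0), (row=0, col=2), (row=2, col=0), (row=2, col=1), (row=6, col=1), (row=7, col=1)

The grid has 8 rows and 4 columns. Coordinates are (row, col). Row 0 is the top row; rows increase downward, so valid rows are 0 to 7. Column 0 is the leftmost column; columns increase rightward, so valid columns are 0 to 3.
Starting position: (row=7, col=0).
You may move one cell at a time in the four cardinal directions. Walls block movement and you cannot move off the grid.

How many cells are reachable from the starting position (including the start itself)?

Answer: Reachable cells: 26

Derivation:
BFS flood-fill from (row=7, col=0):
  Distance 0: (row=7, col=0)
  Distance 1: (row=6, col=0)
  Distance 2: (row=5, col=0)
  Distance 3: (row=4, col=0), (row=5, col=1)
  Distance 4: (row=3, col=0), (row=4, col=1), (row=5, col=2)
  Distance 5: (row=3, col=1), (row=4, col=2), (row=5, col=3), (row=6, col=2)
  Distance 6: (row=3, col=2), (row=4, col=3), (row=6, col=3), (row=7, col=2)
  Distance 7: (row=2, col=2), (row=3, col=3), (row=7, col=3)
  Distance 8: (row=1, col=2), (row=2, col=3)
  Distance 9: (row=1, col=1), (row=1, col=3)
  Distance 10: (row=0, col=1), (row=0, col=3), (row=1, col=0)
Total reachable: 26 (grid has 26 open cells total)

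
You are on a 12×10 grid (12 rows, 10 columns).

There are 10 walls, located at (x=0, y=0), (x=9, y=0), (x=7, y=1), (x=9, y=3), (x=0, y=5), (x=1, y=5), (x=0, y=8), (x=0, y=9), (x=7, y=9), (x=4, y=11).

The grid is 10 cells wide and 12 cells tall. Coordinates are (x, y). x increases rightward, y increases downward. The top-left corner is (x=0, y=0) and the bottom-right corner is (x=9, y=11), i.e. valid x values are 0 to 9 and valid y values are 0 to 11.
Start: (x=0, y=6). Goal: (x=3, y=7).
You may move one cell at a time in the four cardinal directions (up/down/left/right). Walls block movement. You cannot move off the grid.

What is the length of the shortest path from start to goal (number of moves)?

Answer: Shortest path length: 4

Derivation:
BFS from (x=0, y=6) until reaching (x=3, y=7):
  Distance 0: (x=0, y=6)
  Distance 1: (x=1, y=6), (x=0, y=7)
  Distance 2: (x=2, y=6), (x=1, y=7)
  Distance 3: (x=2, y=5), (x=3, y=6), (x=2, y=7), (x=1, y=8)
  Distance 4: (x=2, y=4), (x=3, y=5), (x=4, y=6), (x=3, y=7), (x=2, y=8), (x=1, y=9)  <- goal reached here
One shortest path (4 moves): (x=0, y=6) -> (x=1, y=6) -> (x=2, y=6) -> (x=3, y=6) -> (x=3, y=7)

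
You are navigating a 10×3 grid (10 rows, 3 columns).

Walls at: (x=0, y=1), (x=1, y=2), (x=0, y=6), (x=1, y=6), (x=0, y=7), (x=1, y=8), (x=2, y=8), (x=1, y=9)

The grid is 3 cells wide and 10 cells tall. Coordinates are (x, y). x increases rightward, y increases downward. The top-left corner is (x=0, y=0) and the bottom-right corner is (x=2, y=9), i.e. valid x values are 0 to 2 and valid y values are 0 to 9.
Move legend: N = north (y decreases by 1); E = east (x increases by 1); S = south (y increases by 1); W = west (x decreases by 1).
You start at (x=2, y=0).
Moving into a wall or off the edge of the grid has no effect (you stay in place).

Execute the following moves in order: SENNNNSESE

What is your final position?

Answer: Final position: (x=2, y=2)

Derivation:
Start: (x=2, y=0)
  S (south): (x=2, y=0) -> (x=2, y=1)
  E (east): blocked, stay at (x=2, y=1)
  N (north): (x=2, y=1) -> (x=2, y=0)
  [×3]N (north): blocked, stay at (x=2, y=0)
  S (south): (x=2, y=0) -> (x=2, y=1)
  E (east): blocked, stay at (x=2, y=1)
  S (south): (x=2, y=1) -> (x=2, y=2)
  E (east): blocked, stay at (x=2, y=2)
Final: (x=2, y=2)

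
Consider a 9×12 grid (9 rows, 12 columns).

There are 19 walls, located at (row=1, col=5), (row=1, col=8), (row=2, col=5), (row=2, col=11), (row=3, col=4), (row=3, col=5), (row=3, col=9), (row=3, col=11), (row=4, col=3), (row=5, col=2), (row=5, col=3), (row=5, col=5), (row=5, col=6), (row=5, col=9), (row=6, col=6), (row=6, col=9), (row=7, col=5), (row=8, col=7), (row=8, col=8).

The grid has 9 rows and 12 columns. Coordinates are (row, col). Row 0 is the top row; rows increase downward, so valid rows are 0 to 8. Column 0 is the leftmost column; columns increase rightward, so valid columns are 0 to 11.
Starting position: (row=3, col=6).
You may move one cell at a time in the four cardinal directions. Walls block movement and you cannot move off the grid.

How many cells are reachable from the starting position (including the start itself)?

BFS flood-fill from (row=3, col=6):
  Distance 0: (row=3, col=6)
  Distance 1: (row=2, col=6), (row=3, col=7), (row=4, col=6)
  Distance 2: (row=1, col=6), (row=2, col=7), (row=3, col=8), (row=4, col=5), (row=4, col=7)
  Distance 3: (row=0, col=6), (row=1, col=7), (row=2, col=8), (row=4, col=4), (row=4, col=8), (row=5, col=7)
  Distance 4: (row=0, col=5), (row=0, col=7), (row=2, col=9), (row=4, col=9), (row=5, col=4), (row=5, col=8), (row=6, col=7)
  Distance 5: (row=0, col=4), (row=0, col=8), (row=1, col=9), (row=2, col=10), (row=4, col=10), (row=6, col=4), (row=6, col=8), (row=7, col=7)
  Distance 6: (row=0, col=3), (row=0, col=9), (row=1, col=4), (row=1, col=10), (row=3, col=10), (row=4, col=11), (row=5, col=10), (row=6, col=3), (row=6, col=5), (row=7, col=4), (row=7, col=6), (row=7, col=8)
  Distance 7: (row=0, col=2), (row=0, col=10), (row=1, col=3), (row=1, col=11), (row=2, col=4), (row=5, col=11), (row=6, col=2), (row=6, col=10), (row=7, col=3), (row=7, col=9), (row=8, col=4), (row=8, col=6)
  Distance 8: (row=0, col=1), (row=0, col=11), (row=1, col=2), (row=2, col=3), (row=6, col=1), (row=6, col=11), (row=7, col=2), (row=7, col=10), (row=8, col=3), (row=8, col=5), (row=8, col=9)
  Distance 9: (row=0, col=0), (row=1, col=1), (row=2, col=2), (row=3, col=3), (row=5, col=1), (row=6, col=0), (row=7, col=1), (row=7, col=11), (row=8, col=2), (row=8, col=10)
  Distance 10: (row=1, col=0), (row=2, col=1), (row=3, col=2), (row=4, col=1), (row=5, col=0), (row=7, col=0), (row=8, col=1), (row=8, col=11)
  Distance 11: (row=2, col=0), (row=3, col=1), (row=4, col=0), (row=4, col=2), (row=8, col=0)
  Distance 12: (row=3, col=0)
Total reachable: 89 (grid has 89 open cells total)

Answer: Reachable cells: 89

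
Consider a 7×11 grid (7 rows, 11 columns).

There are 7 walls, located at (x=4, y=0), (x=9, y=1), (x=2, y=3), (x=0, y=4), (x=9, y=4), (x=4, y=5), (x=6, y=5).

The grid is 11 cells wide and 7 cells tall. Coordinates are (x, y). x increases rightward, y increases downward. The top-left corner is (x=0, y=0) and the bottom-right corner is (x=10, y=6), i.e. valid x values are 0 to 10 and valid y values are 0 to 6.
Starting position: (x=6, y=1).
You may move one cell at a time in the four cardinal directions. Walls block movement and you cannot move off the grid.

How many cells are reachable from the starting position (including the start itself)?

BFS flood-fill from (x=6, y=1):
  Distance 0: (x=6, y=1)
  Distance 1: (x=6, y=0), (x=5, y=1), (x=7, y=1), (x=6, y=2)
  Distance 2: (x=5, y=0), (x=7, y=0), (x=4, y=1), (x=8, y=1), (x=5, y=2), (x=7, y=2), (x=6, y=3)
  Distance 3: (x=8, y=0), (x=3, y=1), (x=4, y=2), (x=8, y=2), (x=5, y=3), (x=7, y=3), (x=6, y=4)
  Distance 4: (x=3, y=0), (x=9, y=0), (x=2, y=1), (x=3, y=2), (x=9, y=2), (x=4, y=3), (x=8, y=3), (x=5, y=4), (x=7, y=4)
  Distance 5: (x=2, y=0), (x=10, y=0), (x=1, y=1), (x=2, y=2), (x=10, y=2), (x=3, y=3), (x=9, y=3), (x=4, y=4), (x=8, y=4), (x=5, y=5), (x=7, y=5)
  Distance 6: (x=1, y=0), (x=0, y=1), (x=10, y=1), (x=1, y=2), (x=10, y=3), (x=3, y=4), (x=8, y=5), (x=5, y=6), (x=7, y=6)
  Distance 7: (x=0, y=0), (x=0, y=2), (x=1, y=3), (x=2, y=4), (x=10, y=4), (x=3, y=5), (x=9, y=5), (x=4, y=6), (x=6, y=6), (x=8, y=6)
  Distance 8: (x=0, y=3), (x=1, y=4), (x=2, y=5), (x=10, y=5), (x=3, y=6), (x=9, y=6)
  Distance 9: (x=1, y=5), (x=2, y=6), (x=10, y=6)
  Distance 10: (x=0, y=5), (x=1, y=6)
  Distance 11: (x=0, y=6)
Total reachable: 70 (grid has 70 open cells total)

Answer: Reachable cells: 70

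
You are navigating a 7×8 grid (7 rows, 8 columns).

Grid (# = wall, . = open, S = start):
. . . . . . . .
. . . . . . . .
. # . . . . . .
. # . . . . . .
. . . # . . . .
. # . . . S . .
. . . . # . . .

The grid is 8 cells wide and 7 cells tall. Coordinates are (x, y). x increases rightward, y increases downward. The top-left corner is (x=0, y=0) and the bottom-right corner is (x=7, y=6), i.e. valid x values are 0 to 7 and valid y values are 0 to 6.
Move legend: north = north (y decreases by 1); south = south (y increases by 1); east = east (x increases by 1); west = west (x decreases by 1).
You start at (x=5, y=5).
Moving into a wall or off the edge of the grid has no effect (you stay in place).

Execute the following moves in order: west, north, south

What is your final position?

Answer: Final position: (x=4, y=5)

Derivation:
Start: (x=5, y=5)
  west (west): (x=5, y=5) -> (x=4, y=5)
  north (north): (x=4, y=5) -> (x=4, y=4)
  south (south): (x=4, y=4) -> (x=4, y=5)
Final: (x=4, y=5)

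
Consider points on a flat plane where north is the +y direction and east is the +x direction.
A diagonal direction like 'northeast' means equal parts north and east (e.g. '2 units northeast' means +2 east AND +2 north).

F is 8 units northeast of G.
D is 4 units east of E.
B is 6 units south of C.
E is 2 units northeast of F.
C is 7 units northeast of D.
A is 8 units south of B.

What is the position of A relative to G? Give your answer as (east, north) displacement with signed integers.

Answer: A is at (east=21, north=3) relative to G.

Derivation:
Place G at the origin (east=0, north=0).
  F is 8 units northeast of G: delta (east=+8, north=+8); F at (east=8, north=8).
  E is 2 units northeast of F: delta (east=+2, north=+2); E at (east=10, north=10).
  D is 4 units east of E: delta (east=+4, north=+0); D at (east=14, north=10).
  C is 7 units northeast of D: delta (east=+7, north=+7); C at (east=21, north=17).
  B is 6 units south of C: delta (east=+0, north=-6); B at (east=21, north=11).
  A is 8 units south of B: delta (east=+0, north=-8); A at (east=21, north=3).
Therefore A relative to G: (east=21, north=3).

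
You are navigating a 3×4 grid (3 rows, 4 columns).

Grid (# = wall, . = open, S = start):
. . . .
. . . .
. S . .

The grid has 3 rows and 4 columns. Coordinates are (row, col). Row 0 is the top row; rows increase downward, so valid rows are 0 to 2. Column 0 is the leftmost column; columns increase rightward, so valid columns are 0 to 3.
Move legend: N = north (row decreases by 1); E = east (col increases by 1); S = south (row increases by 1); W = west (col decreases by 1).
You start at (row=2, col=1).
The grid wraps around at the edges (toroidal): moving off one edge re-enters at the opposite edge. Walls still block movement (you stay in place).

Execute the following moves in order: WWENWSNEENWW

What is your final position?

Start: (row=2, col=1)
  W (west): (row=2, col=1) -> (row=2, col=0)
  W (west): (row=2, col=0) -> (row=2, col=3)
  E (east): (row=2, col=3) -> (row=2, col=0)
  N (north): (row=2, col=0) -> (row=1, col=0)
  W (west): (row=1, col=0) -> (row=1, col=3)
  S (south): (row=1, col=3) -> (row=2, col=3)
  N (north): (row=2, col=3) -> (row=1, col=3)
  E (east): (row=1, col=3) -> (row=1, col=0)
  E (east): (row=1, col=0) -> (row=1, col=1)
  N (north): (row=1, col=1) -> (row=0, col=1)
  W (west): (row=0, col=1) -> (row=0, col=0)
  W (west): (row=0, col=0) -> (row=0, col=3)
Final: (row=0, col=3)

Answer: Final position: (row=0, col=3)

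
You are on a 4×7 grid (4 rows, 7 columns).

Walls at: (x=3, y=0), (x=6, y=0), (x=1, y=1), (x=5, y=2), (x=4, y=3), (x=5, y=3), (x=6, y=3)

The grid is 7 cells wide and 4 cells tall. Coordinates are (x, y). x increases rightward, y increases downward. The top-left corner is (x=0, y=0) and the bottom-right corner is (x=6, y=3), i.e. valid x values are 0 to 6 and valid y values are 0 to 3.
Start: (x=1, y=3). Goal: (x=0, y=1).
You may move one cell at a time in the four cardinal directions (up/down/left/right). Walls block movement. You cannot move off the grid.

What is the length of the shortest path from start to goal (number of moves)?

Answer: Shortest path length: 3

Derivation:
BFS from (x=1, y=3) until reaching (x=0, y=1):
  Distance 0: (x=1, y=3)
  Distance 1: (x=1, y=2), (x=0, y=3), (x=2, y=3)
  Distance 2: (x=0, y=2), (x=2, y=2), (x=3, y=3)
  Distance 3: (x=0, y=1), (x=2, y=1), (x=3, y=2)  <- goal reached here
One shortest path (3 moves): (x=1, y=3) -> (x=0, y=3) -> (x=0, y=2) -> (x=0, y=1)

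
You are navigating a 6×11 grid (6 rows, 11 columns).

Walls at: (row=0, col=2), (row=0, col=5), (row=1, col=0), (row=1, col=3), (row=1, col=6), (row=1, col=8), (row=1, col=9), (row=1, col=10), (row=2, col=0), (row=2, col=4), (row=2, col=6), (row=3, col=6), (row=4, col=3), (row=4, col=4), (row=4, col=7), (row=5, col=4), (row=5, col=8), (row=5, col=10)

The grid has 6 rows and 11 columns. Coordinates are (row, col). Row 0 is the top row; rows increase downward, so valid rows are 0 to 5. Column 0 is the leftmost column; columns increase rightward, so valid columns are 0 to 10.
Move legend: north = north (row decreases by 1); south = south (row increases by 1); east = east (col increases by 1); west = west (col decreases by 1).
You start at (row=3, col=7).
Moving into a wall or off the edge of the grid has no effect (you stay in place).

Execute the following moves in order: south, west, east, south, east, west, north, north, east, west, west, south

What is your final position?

Start: (row=3, col=7)
  south (south): blocked, stay at (row=3, col=7)
  west (west): blocked, stay at (row=3, col=7)
  east (east): (row=3, col=7) -> (row=3, col=8)
  south (south): (row=3, col=8) -> (row=4, col=8)
  east (east): (row=4, col=8) -> (row=4, col=9)
  west (west): (row=4, col=9) -> (row=4, col=8)
  north (north): (row=4, col=8) -> (row=3, col=8)
  north (north): (row=3, col=8) -> (row=2, col=8)
  east (east): (row=2, col=8) -> (row=2, col=9)
  west (west): (row=2, col=9) -> (row=2, col=8)
  west (west): (row=2, col=8) -> (row=2, col=7)
  south (south): (row=2, col=7) -> (row=3, col=7)
Final: (row=3, col=7)

Answer: Final position: (row=3, col=7)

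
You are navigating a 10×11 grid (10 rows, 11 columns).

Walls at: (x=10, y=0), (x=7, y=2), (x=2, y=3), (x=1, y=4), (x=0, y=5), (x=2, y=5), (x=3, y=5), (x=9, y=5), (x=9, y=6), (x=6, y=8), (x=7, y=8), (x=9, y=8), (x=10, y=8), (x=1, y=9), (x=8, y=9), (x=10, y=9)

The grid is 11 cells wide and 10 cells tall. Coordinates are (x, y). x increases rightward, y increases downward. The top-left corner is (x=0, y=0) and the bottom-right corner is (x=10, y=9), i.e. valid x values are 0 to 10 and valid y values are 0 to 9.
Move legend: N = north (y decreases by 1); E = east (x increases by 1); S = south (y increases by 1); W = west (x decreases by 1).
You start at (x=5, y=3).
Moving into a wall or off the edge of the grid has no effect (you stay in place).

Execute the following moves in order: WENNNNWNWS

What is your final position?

Answer: Final position: (x=3, y=1)

Derivation:
Start: (x=5, y=3)
  W (west): (x=5, y=3) -> (x=4, y=3)
  E (east): (x=4, y=3) -> (x=5, y=3)
  N (north): (x=5, y=3) -> (x=5, y=2)
  N (north): (x=5, y=2) -> (x=5, y=1)
  N (north): (x=5, y=1) -> (x=5, y=0)
  N (north): blocked, stay at (x=5, y=0)
  W (west): (x=5, y=0) -> (x=4, y=0)
  N (north): blocked, stay at (x=4, y=0)
  W (west): (x=4, y=0) -> (x=3, y=0)
  S (south): (x=3, y=0) -> (x=3, y=1)
Final: (x=3, y=1)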